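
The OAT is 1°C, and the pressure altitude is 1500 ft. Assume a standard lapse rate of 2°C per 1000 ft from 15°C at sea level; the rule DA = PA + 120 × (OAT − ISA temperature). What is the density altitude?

ISA temperature at 1500 ft = 15 − 2 × (1500/1000) = 12°C.
ISA deviation = 1 − 12 = -11°C.
Density altitude = 1500 + 120 × (-11) = 1500 + (-1320) = 180 ft.

180 ft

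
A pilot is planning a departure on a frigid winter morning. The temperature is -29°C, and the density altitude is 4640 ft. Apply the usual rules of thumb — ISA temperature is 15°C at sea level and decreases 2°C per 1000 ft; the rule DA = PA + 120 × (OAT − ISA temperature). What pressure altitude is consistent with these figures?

DA = PA + 120 × (OAT − (15 − 2·PA/1000)) = PA + 120·OAT − 1800 + 0.24·PA = 1.24·PA + 120·OAT − 1800.
So 1.24·PA = 4640 − 120 × (-29) + 1800 = 9920.
PA = 9920 / 1.24 = 8000 ft.

8000 ft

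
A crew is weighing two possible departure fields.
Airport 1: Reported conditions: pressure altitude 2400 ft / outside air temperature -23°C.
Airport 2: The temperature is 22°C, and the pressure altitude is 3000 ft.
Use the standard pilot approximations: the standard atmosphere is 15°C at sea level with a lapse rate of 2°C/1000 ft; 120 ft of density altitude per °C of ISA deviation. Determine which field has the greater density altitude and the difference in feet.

Airport 1: ISA temp = 10.2°C, deviation -33.2°C, DA = 2400 + 120 × (-33.2) = -1584 ft.
Airport 2: ISA temp = 9°C, deviation +13°C, DA = 3000 + 120 × 13 = 4560 ft.
Airport 2 is higher by 4560 − (-1584) = 6144 ft.

Airport 2 by 6144 ft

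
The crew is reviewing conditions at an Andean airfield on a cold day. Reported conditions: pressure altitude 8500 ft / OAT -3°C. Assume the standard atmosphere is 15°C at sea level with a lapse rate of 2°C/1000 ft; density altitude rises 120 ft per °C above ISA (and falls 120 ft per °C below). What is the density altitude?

8380 ft

ISA temperature at 8500 ft = 15 − 2 × (8500/1000) = -2°C.
ISA deviation = -3 − (-2) = -1°C.
Density altitude = 8500 + 120 × (-1) = 8500 + (-120) = 8380 ft.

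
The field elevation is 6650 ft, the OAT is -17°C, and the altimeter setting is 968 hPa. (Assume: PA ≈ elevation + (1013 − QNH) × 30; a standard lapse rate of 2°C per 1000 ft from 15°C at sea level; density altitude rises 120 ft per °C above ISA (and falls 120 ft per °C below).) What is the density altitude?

6080 ft

Pressure altitude = 6650 + (1013 − 968) × 30 = 6650 + (+1350) = 8000 ft.
ISA temperature at 8000 ft = 15 − 2 × (8000/1000) = -1°C.
ISA deviation = -17 − (-1) = -16°C.
Density altitude = 8000 + 120 × (-16) = 6080 ft.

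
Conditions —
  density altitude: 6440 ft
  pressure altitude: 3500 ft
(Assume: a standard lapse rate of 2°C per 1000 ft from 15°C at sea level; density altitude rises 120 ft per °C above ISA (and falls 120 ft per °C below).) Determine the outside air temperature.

Density altitude − pressure altitude = 6440 − 3500 = +2940 ft.
At 120 ft/°C that is an ISA deviation of 2940/120 = +24.5°C.
ISA temperature at 3500 ft = 15 − 2 × (3500/1000) = 8°C.
OAT = ISA + deviation = 8 + (+24.5) = 32.5°C.

32.5°C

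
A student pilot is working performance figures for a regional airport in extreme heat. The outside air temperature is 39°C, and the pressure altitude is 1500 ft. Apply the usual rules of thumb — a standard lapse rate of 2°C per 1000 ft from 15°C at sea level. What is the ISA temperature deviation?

ISA temperature at 1500 ft = 15 − 2 × (1500/1000) = 12°C.
Deviation = OAT − ISA = 39 − 12 = +27°C.

ISA+27°C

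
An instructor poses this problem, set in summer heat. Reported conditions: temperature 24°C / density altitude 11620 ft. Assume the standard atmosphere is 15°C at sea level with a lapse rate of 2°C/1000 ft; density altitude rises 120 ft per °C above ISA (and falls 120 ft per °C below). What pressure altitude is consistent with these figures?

8500 ft

DA = PA + 120 × (OAT − (15 − 2·PA/1000)) = PA + 120·OAT − 1800 + 0.24·PA = 1.24·PA + 120·OAT − 1800.
So 1.24·PA = 11620 − 120 × 24 + 1800 = 10540.
PA = 10540 / 1.24 = 8500 ft.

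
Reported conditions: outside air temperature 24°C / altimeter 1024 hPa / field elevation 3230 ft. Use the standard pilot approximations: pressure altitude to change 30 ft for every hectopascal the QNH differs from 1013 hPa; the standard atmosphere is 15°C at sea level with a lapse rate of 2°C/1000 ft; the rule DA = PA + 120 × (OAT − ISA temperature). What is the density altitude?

4676 ft

Pressure altitude = 3230 + (1013 − 1024) × 30 = 3230 + (-330) = 2900 ft.
ISA temperature at 2900 ft = 15 − 2 × (2900/1000) = 9.2°C.
ISA deviation = 24 − 9.2 = +14.8°C.
Density altitude = 2900 + 120 × (14.8) = 4676 ft.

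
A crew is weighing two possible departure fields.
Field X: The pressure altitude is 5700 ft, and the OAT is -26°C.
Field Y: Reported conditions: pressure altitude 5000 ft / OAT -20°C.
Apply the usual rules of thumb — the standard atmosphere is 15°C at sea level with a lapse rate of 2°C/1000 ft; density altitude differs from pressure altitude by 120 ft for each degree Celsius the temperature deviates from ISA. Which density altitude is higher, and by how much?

Field X by 148 ft

Field X: ISA temp = 3.6°C, deviation -29.6°C, DA = 5700 + 120 × (-29.6) = 2148 ft.
Field Y: ISA temp = 5°C, deviation -25°C, DA = 5000 + 120 × (-25) = 2000 ft.
Field X is higher by 2148 − 2000 = 148 ft.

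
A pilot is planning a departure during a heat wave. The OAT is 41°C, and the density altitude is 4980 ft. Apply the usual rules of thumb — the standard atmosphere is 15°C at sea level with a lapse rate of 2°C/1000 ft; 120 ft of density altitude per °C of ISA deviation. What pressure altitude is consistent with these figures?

DA = PA + 120 × (OAT − (15 − 2·PA/1000)) = PA + 120·OAT − 1800 + 0.24·PA = 1.24·PA + 120·OAT − 1800.
So 1.24·PA = 4980 − 120 × 41 + 1800 = 1860.
PA = 1860 / 1.24 = 1500 ft.

1500 ft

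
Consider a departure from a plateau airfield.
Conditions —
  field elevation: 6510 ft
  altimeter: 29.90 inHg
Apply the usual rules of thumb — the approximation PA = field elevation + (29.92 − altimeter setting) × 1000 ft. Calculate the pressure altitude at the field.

6530 ft

Pressure correction = (29.92 − 29.90) × 1000 = +20 ft.
Pressure altitude = 6510 + (+20) = 6530 ft.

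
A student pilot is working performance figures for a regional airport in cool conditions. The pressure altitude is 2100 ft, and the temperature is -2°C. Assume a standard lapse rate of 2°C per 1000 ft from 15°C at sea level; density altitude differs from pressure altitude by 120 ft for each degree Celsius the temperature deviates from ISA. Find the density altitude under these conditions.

ISA temperature at 2100 ft = 15 − 2 × (2100/1000) = 10.8°C.
ISA deviation = -2 − 10.8 = -12.8°C.
Density altitude = 2100 + 120 × (-12.8) = 2100 + (-1536) = 564 ft.

564 ft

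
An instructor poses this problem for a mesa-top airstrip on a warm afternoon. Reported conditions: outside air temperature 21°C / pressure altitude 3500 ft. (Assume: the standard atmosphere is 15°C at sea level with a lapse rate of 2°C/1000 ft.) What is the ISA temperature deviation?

ISA+13°C

ISA temperature at 3500 ft = 15 − 2 × (3500/1000) = 8°C.
Deviation = OAT − ISA = 21 − 8 = +13°C.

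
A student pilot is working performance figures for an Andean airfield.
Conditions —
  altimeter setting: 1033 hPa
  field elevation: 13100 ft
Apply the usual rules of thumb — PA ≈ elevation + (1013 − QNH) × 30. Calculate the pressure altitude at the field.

Pressure correction = (1013 − 1033) × 30 = -600 ft.
Pressure altitude = 13100 + (-600) = 12500 ft.

12500 ft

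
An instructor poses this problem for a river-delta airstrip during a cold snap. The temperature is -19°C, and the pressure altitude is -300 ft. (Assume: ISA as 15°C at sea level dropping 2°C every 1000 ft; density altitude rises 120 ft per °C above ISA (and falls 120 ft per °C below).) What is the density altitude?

ISA temperature at -300 ft = 15 − 2 × (-300/1000) = 15.6°C.
ISA deviation = -19 − 15.6 = -34.6°C.
Density altitude = -300 + 120 × (-34.6) = -300 + (-4152) = -4452 ft.

-4452 ft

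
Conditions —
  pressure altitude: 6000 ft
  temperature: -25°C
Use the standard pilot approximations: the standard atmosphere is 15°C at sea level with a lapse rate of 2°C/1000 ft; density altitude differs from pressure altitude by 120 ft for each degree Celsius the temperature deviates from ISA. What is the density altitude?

ISA temperature at 6000 ft = 15 − 2 × (6000/1000) = 3°C.
ISA deviation = -25 − 3 = -28°C.
Density altitude = 6000 + 120 × (-28) = 6000 + (-3360) = 2640 ft.

2640 ft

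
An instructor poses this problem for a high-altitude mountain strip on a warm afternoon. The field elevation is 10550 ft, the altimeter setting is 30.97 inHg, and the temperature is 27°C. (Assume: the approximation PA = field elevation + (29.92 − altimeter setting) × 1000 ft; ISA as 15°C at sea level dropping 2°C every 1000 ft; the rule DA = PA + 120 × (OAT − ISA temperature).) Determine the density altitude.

13220 ft

Pressure altitude = 10550 + (29.92 − 30.97) × 1000 = 10550 + (-1050) = 9500 ft.
ISA temperature at 9500 ft = 15 − 2 × (9500/1000) = -4°C.
ISA deviation = 27 − (-4) = +31°C.
Density altitude = 9500 + 120 × (31) = 13220 ft.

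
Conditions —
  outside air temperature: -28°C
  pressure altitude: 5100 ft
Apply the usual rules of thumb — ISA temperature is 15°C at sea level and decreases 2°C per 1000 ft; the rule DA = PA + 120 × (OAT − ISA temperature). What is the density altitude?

ISA temperature at 5100 ft = 15 − 2 × (5100/1000) = 4.8°C.
ISA deviation = -28 − 4.8 = -32.8°C.
Density altitude = 5100 + 120 × (-32.8) = 5100 + (-3936) = 1164 ft.

1164 ft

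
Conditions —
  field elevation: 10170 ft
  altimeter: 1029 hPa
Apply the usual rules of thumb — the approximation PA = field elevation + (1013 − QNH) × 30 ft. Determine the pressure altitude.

9690 ft

Pressure correction = (1013 − 1029) × 30 = -480 ft.
Pressure altitude = 10170 + (-480) = 9690 ft.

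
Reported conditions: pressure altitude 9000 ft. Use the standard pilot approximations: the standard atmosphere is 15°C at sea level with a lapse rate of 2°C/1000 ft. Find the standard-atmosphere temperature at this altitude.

ISA temperature = 15 − 2 × (9000/1000) = 15 − 18 = -3°C.

-3°C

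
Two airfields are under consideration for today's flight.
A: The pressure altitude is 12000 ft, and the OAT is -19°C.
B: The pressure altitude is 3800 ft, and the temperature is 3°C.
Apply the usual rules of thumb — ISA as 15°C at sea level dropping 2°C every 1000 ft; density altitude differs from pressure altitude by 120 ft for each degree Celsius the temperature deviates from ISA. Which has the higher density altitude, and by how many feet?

A by 7528 ft

A: ISA temp = -9°C, deviation -10°C, DA = 12000 + 120 × (-10) = 10800 ft.
B: ISA temp = 7.4°C, deviation -4.4°C, DA = 3800 + 120 × (-4.4) = 3272 ft.
A is higher by 10800 − 3272 = 7528 ft.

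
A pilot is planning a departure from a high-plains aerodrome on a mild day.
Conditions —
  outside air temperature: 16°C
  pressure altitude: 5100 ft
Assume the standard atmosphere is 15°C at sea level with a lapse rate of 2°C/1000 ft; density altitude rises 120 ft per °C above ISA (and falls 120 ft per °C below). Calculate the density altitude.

6444 ft

ISA temperature at 5100 ft = 15 − 2 × (5100/1000) = 4.8°C.
ISA deviation = 16 − 4.8 = +11.2°C.
Density altitude = 5100 + 120 × (11.2) = 5100 + (+1344) = 6444 ft.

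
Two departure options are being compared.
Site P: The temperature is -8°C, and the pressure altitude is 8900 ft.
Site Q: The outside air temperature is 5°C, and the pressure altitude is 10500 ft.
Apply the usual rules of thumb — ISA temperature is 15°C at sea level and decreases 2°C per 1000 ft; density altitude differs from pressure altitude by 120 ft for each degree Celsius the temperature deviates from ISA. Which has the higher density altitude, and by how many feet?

Site P: ISA temp = -2.8°C, deviation -5.2°C, DA = 8900 + 120 × (-5.2) = 8276 ft.
Site Q: ISA temp = -6°C, deviation +11°C, DA = 10500 + 120 × 11 = 11820 ft.
Site Q is higher by 11820 − 8276 = 3544 ft.

Site Q by 3544 ft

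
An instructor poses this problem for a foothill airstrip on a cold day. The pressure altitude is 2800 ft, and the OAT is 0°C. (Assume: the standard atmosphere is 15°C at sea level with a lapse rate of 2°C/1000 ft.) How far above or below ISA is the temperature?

ISA-9.4°C

ISA temperature at 2800 ft = 15 − 2 × (2800/1000) = 9.4°C.
Deviation = OAT − ISA = 0 − 9.4 = -9.4°C.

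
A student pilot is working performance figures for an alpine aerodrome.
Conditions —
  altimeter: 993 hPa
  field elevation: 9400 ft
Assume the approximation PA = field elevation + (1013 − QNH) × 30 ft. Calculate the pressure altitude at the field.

Pressure correction = (1013 − 993) × 30 = +600 ft.
Pressure altitude = 9400 + (+600) = 10000 ft.

10000 ft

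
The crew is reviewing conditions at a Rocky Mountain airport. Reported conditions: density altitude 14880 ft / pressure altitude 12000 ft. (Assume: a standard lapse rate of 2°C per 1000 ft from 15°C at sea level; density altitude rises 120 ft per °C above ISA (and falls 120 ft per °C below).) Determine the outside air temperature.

15°C

Density altitude − pressure altitude = 14880 − 12000 = +2880 ft.
At 120 ft/°C that is an ISA deviation of 2880/120 = +24°C.
ISA temperature at 12000 ft = 15 − 2 × (12000/1000) = -9°C.
OAT = ISA + deviation = -9 + (+24) = 15°C.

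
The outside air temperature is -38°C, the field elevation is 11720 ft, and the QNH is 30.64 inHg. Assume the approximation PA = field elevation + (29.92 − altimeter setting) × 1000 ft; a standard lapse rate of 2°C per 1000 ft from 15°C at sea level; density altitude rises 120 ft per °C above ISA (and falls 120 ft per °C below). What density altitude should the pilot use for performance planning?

Pressure altitude = 11720 + (29.92 − 30.64) × 1000 = 11720 + (-720) = 11000 ft.
ISA temperature at 11000 ft = 15 − 2 × (11000/1000) = -7°C.
ISA deviation = -38 − (-7) = -31°C.
Density altitude = 11000 + 120 × (-31) = 7280 ft.

7280 ft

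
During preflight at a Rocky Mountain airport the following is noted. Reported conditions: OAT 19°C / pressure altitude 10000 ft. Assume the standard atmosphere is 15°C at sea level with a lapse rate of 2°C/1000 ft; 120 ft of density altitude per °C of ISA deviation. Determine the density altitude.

ISA temperature at 10000 ft = 15 − 2 × (10000/1000) = -5°C.
ISA deviation = 19 − (-5) = +24°C.
Density altitude = 10000 + 120 × (24) = 10000 + (+2880) = 12880 ft.

12880 ft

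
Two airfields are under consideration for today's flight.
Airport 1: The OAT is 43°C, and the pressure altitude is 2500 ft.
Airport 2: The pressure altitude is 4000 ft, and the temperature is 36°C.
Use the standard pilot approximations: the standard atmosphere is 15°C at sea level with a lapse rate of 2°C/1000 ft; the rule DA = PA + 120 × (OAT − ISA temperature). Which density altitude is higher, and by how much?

Airport 1: ISA temp = 10°C, deviation +33°C, DA = 2500 + 120 × 33 = 6460 ft.
Airport 2: ISA temp = 7°C, deviation +29°C, DA = 4000 + 120 × 29 = 7480 ft.
Airport 2 is higher by 7480 − 6460 = 1020 ft.

Airport 2 by 1020 ft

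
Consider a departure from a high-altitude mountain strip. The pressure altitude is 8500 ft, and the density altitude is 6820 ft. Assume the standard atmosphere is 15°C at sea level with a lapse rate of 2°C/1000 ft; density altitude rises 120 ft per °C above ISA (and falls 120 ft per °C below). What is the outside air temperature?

Density altitude − pressure altitude = 6820 − 8500 = -1680 ft.
At 120 ft/°C that is an ISA deviation of -1680/120 = -14°C.
ISA temperature at 8500 ft = 15 − 2 × (8500/1000) = -2°C.
OAT = ISA + deviation = -2 + (-14) = -16°C.

-16°C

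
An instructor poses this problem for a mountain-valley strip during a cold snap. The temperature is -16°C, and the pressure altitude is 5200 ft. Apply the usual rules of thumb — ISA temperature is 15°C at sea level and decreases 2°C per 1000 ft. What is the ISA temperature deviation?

ISA-20.6°C

ISA temperature at 5200 ft = 15 − 2 × (5200/1000) = 4.6°C.
Deviation = OAT − ISA = -16 − 4.6 = -20.6°C.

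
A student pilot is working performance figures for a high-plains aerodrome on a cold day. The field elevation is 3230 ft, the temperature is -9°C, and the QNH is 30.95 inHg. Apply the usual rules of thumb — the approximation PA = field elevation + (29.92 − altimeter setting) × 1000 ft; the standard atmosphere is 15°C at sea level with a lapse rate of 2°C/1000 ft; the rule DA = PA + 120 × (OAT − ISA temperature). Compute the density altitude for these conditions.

Pressure altitude = 3230 + (29.92 − 30.95) × 1000 = 3230 + (-1030) = 2200 ft.
ISA temperature at 2200 ft = 15 − 2 × (2200/1000) = 10.6°C.
ISA deviation = -9 − 10.6 = -19.6°C.
Density altitude = 2200 + 120 × (-19.6) = -152 ft.

-152 ft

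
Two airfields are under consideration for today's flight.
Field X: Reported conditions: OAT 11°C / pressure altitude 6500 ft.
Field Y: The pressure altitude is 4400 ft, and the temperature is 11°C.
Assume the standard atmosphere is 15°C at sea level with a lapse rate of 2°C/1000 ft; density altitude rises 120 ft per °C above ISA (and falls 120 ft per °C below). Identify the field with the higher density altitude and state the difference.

Field X: ISA temp = 2°C, deviation +9°C, DA = 6500 + 120 × 9 = 7580 ft.
Field Y: ISA temp = 6.2°C, deviation +4.8°C, DA = 4400 + 120 × 4.8 = 4976 ft.
Field X is higher by 7580 − 4976 = 2604 ft.

Field X by 2604 ft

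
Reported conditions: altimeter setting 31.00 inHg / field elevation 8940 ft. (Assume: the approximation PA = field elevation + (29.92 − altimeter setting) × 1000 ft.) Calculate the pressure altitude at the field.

Pressure correction = (29.92 − 31.00) × 1000 = -1080 ft.
Pressure altitude = 8940 + (-1080) = 7860 ft.

7860 ft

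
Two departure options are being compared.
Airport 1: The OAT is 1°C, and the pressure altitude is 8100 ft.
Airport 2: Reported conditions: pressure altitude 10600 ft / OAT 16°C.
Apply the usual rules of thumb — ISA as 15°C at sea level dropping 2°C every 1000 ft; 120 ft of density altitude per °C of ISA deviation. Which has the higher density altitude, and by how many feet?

Airport 2 by 4900 ft

Airport 1: ISA temp = -1.2°C, deviation +2.2°C, DA = 8100 + 120 × 2.2 = 8364 ft.
Airport 2: ISA temp = -6.2°C, deviation +22.2°C, DA = 10600 + 120 × 22.2 = 13264 ft.
Airport 2 is higher by 13264 − 8364 = 4900 ft.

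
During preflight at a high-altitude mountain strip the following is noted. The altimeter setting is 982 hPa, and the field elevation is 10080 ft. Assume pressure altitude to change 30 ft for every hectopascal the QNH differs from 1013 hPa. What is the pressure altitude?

11010 ft

Pressure correction = (1013 − 982) × 30 = +930 ft.
Pressure altitude = 10080 + (+930) = 11010 ft.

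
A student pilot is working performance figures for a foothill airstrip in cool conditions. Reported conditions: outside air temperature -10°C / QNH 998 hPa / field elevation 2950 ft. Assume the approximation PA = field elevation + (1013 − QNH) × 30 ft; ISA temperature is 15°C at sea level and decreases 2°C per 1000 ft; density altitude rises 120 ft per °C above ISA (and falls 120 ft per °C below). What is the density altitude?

Pressure altitude = 2950 + (1013 − 998) × 30 = 2950 + (+450) = 3400 ft.
ISA temperature at 3400 ft = 15 − 2 × (3400/1000) = 8.2°C.
ISA deviation = -10 − 8.2 = -18.2°C.
Density altitude = 3400 + 120 × (-18.2) = 1216 ft.

1216 ft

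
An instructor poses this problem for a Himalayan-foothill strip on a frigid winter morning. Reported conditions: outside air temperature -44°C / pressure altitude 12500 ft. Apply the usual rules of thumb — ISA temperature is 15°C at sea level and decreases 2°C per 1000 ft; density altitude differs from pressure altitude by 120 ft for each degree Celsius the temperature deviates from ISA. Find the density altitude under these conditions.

ISA temperature at 12500 ft = 15 − 2 × (12500/1000) = -10°C.
ISA deviation = -44 − (-10) = -34°C.
Density altitude = 12500 + 120 × (-34) = 12500 + (-4080) = 8420 ft.

8420 ft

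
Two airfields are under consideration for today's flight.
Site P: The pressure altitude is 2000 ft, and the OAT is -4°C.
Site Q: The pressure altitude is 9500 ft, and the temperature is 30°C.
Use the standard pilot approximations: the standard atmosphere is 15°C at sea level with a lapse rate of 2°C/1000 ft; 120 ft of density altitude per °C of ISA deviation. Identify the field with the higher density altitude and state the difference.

Site P: ISA temp = 11°C, deviation -15°C, DA = 2000 + 120 × (-15) = 200 ft.
Site Q: ISA temp = -4°C, deviation +34°C, DA = 9500 + 120 × 34 = 13580 ft.
Site Q is higher by 13580 − 200 = 13380 ft.

Site Q by 13380 ft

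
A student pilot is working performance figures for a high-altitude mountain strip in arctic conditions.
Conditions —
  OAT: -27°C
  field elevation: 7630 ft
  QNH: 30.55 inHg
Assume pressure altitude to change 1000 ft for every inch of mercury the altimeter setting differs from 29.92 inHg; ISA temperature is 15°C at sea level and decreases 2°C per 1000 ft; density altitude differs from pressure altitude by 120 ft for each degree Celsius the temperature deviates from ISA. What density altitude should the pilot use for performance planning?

3640 ft

Pressure altitude = 7630 + (29.92 − 30.55) × 1000 = 7630 + (-630) = 7000 ft.
ISA temperature at 7000 ft = 15 − 2 × (7000/1000) = 1°C.
ISA deviation = -27 − 1 = -28°C.
Density altitude = 7000 + 120 × (-28) = 3640 ft.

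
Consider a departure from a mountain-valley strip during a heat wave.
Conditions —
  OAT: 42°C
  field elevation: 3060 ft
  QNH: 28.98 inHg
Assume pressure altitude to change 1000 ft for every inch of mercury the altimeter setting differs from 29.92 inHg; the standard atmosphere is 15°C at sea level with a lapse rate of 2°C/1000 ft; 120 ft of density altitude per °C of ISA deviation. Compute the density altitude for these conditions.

8200 ft

Pressure altitude = 3060 + (29.92 − 28.98) × 1000 = 3060 + (+940) = 4000 ft.
ISA temperature at 4000 ft = 15 − 2 × (4000/1000) = 7°C.
ISA deviation = 42 − 7 = +35°C.
Density altitude = 4000 + 120 × (35) = 8200 ft.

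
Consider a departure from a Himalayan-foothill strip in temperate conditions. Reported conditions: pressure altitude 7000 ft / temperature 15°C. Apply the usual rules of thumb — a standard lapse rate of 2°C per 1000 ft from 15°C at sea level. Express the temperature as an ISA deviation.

ISA+14°C

ISA temperature at 7000 ft = 15 − 2 × (7000/1000) = 1°C.
Deviation = OAT − ISA = 15 − 1 = +14°C.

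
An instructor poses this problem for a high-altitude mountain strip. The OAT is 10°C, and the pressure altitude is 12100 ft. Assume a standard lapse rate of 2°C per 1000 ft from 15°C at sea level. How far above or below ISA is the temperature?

ISA+19.2°C

ISA temperature at 12100 ft = 15 − 2 × (12100/1000) = -9.2°C.
Deviation = OAT − ISA = 10 − (-9.2) = +19.2°C.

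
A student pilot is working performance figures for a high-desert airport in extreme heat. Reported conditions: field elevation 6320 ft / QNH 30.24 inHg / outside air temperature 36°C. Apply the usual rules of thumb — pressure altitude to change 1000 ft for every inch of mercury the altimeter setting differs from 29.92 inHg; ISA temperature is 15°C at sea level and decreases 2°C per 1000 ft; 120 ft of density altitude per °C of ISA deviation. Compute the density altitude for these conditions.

Pressure altitude = 6320 + (29.92 − 30.24) × 1000 = 6320 + (-320) = 6000 ft.
ISA temperature at 6000 ft = 15 − 2 × (6000/1000) = 3°C.
ISA deviation = 36 − 3 = +33°C.
Density altitude = 6000 + 120 × (33) = 9960 ft.

9960 ft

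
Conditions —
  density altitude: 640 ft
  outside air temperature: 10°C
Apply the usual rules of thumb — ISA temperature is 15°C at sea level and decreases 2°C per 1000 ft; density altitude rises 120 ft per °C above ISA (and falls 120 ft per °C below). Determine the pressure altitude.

1000 ft

DA = PA + 120 × (OAT − (15 − 2·PA/1000)) = PA + 120·OAT − 1800 + 0.24·PA = 1.24·PA + 120·OAT − 1800.
So 1.24·PA = 640 − 120 × 10 + 1800 = 1240.
PA = 1240 / 1.24 = 1000 ft.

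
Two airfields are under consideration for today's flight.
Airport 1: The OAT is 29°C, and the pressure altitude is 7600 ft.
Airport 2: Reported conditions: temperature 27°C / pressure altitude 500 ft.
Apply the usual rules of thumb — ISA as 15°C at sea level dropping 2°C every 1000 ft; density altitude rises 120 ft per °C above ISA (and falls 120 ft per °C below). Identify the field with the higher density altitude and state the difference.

Airport 1: ISA temp = -0.2°C, deviation +29.2°C, DA = 7600 + 120 × 29.2 = 11104 ft.
Airport 2: ISA temp = 14°C, deviation +13°C, DA = 500 + 120 × 13 = 2060 ft.
Airport 1 is higher by 11104 − 2060 = 9044 ft.

Airport 1 by 9044 ft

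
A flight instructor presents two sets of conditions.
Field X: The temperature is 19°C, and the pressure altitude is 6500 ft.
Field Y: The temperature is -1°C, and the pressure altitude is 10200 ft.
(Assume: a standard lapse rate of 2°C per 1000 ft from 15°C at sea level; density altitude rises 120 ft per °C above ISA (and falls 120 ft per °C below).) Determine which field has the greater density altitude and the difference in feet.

Field Y by 2188 ft

Field X: ISA temp = 2°C, deviation +17°C, DA = 6500 + 120 × 17 = 8540 ft.
Field Y: ISA temp = -5.4°C, deviation +4.4°C, DA = 10200 + 120 × 4.4 = 10728 ft.
Field Y is higher by 10728 − 8540 = 2188 ft.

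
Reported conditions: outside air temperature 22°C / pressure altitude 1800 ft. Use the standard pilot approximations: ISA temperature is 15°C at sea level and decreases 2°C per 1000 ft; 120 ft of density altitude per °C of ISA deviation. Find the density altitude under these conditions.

ISA temperature at 1800 ft = 15 − 2 × (1800/1000) = 11.4°C.
ISA deviation = 22 − 11.4 = +10.6°C.
Density altitude = 1800 + 120 × (10.6) = 1800 + (+1272) = 3072 ft.

3072 ft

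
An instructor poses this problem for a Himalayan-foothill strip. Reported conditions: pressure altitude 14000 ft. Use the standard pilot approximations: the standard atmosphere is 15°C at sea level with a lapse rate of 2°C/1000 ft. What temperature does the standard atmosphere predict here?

ISA temperature = 15 − 2 × (14000/1000) = 15 − 28 = -13°C.

-13°C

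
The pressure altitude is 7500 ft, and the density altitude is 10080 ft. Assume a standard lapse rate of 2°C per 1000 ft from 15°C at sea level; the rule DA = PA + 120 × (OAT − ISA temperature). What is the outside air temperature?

Density altitude − pressure altitude = 10080 − 7500 = +2580 ft.
At 120 ft/°C that is an ISA deviation of 2580/120 = +21.5°C.
ISA temperature at 7500 ft = 15 − 2 × (7500/1000) = 0°C.
OAT = ISA + deviation = 0 + (+21.5) = 21.5°C.

21.5°C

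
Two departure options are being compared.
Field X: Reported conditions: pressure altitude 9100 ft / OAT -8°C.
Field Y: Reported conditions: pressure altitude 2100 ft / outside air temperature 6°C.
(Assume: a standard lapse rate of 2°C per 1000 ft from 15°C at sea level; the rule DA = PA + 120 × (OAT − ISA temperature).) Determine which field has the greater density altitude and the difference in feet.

Field X: ISA temp = -3.2°C, deviation -4.8°C, DA = 9100 + 120 × (-4.8) = 8524 ft.
Field Y: ISA temp = 10.8°C, deviation -4.8°C, DA = 2100 + 120 × (-4.8) = 1524 ft.
Field X is higher by 8524 − 1524 = 7000 ft.

Field X by 7000 ft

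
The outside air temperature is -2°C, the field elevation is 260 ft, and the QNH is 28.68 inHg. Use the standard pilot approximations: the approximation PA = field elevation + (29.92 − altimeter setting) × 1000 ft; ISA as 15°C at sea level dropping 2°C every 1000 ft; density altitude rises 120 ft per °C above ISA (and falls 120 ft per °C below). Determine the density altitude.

-180 ft

Pressure altitude = 260 + (29.92 − 28.68) × 1000 = 260 + (+1240) = 1500 ft.
ISA temperature at 1500 ft = 15 − 2 × (1500/1000) = 12°C.
ISA deviation = -2 − 12 = -14°C.
Density altitude = 1500 + 120 × (-14) = -180 ft.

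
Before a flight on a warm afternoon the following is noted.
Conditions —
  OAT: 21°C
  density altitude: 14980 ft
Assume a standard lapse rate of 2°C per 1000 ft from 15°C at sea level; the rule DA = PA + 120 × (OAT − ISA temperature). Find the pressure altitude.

DA = PA + 120 × (OAT − (15 − 2·PA/1000)) = PA + 120·OAT − 1800 + 0.24·PA = 1.24·PA + 120·OAT − 1800.
So 1.24·PA = 14980 − 120 × 21 + 1800 = 14260.
PA = 14260 / 1.24 = 11500 ft.

11500 ft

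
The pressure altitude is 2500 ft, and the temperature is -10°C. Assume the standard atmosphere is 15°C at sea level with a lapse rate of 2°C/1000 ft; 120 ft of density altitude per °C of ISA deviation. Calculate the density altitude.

100 ft

ISA temperature at 2500 ft = 15 − 2 × (2500/1000) = 10°C.
ISA deviation = -10 − 10 = -20°C.
Density altitude = 2500 + 120 × (-20) = 2500 + (-2400) = 100 ft.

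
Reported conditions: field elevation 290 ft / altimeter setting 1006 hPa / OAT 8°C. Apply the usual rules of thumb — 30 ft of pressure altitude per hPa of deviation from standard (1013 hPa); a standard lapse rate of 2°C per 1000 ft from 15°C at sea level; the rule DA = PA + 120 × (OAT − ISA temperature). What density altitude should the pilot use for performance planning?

-220 ft

Pressure altitude = 290 + (1013 − 1006) × 30 = 290 + (+210) = 500 ft.
ISA temperature at 500 ft = 15 − 2 × (500/1000) = 14°C.
ISA deviation = 8 − 14 = -6°C.
Density altitude = 500 + 120 × (-6) = -220 ft.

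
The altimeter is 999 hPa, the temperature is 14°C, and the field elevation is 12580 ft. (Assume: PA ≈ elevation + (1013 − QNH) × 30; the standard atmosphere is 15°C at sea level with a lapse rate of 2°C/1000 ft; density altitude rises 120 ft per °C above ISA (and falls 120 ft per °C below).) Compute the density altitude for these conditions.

Pressure altitude = 12580 + (1013 − 999) × 30 = 12580 + (+420) = 13000 ft.
ISA temperature at 13000 ft = 15 − 2 × (13000/1000) = -11°C.
ISA deviation = 14 − (-11) = +25°C.
Density altitude = 13000 + 120 × (25) = 16000 ft.

16000 ft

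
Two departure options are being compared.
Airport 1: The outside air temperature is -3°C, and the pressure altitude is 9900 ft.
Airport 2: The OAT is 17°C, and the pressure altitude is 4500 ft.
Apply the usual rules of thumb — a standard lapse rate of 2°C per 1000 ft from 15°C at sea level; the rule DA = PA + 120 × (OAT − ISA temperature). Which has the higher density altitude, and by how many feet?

Airport 1 by 4296 ft

Airport 1: ISA temp = -4.8°C, deviation +1.8°C, DA = 9900 + 120 × 1.8 = 10116 ft.
Airport 2: ISA temp = 6°C, deviation +11°C, DA = 4500 + 120 × 11 = 5820 ft.
Airport 1 is higher by 10116 − 5820 = 4296 ft.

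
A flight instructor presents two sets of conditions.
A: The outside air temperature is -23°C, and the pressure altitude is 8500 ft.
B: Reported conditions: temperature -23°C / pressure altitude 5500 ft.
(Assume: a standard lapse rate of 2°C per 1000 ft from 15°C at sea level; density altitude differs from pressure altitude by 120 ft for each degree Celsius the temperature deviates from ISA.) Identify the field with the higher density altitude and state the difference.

A by 3720 ft

A: ISA temp = -2°C, deviation -21°C, DA = 8500 + 120 × (-21) = 5980 ft.
B: ISA temp = 4°C, deviation -27°C, DA = 5500 + 120 × (-27) = 2260 ft.
A is higher by 5980 − 2260 = 3720 ft.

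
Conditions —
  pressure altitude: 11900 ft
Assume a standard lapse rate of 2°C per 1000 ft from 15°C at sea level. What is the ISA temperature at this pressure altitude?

-8.8°C

ISA temperature = 15 − 2 × (11900/1000) = 15 − 23.8 = -8.8°C.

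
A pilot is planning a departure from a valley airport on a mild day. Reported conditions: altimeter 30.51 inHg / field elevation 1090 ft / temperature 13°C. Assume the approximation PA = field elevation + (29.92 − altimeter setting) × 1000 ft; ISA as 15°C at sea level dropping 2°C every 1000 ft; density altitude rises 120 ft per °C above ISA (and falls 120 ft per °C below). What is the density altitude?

380 ft

Pressure altitude = 1090 + (29.92 − 30.51) × 1000 = 1090 + (-590) = 500 ft.
ISA temperature at 500 ft = 15 − 2 × (500/1000) = 14°C.
ISA deviation = 13 − 14 = -1°C.
Density altitude = 500 + 120 × (-1) = 380 ft.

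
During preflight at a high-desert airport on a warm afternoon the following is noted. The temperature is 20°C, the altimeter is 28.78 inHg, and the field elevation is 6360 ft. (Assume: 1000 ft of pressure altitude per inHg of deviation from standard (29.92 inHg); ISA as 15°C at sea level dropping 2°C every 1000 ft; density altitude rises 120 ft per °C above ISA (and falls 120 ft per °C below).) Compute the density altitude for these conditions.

9900 ft

Pressure altitude = 6360 + (29.92 − 28.78) × 1000 = 6360 + (+1140) = 7500 ft.
ISA temperature at 7500 ft = 15 − 2 × (7500/1000) = 0°C.
ISA deviation = 20 − 0 = +20°C.
Density altitude = 7500 + 120 × (20) = 9900 ft.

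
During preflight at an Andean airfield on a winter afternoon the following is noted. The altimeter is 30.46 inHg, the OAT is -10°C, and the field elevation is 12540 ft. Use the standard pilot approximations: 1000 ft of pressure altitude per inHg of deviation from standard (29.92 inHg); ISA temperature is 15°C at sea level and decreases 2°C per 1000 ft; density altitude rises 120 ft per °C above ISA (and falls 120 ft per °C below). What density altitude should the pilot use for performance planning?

Pressure altitude = 12540 + (29.92 − 30.46) × 1000 = 12540 + (-540) = 12000 ft.
ISA temperature at 12000 ft = 15 − 2 × (12000/1000) = -9°C.
ISA deviation = -10 − (-9) = -1°C.
Density altitude = 12000 + 120 × (-1) = 11880 ft.

11880 ft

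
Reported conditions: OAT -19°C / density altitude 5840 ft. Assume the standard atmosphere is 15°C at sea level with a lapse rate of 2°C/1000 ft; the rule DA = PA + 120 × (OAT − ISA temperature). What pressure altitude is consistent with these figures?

8000 ft

DA = PA + 120 × (OAT − (15 − 2·PA/1000)) = PA + 120·OAT − 1800 + 0.24·PA = 1.24·PA + 120·OAT − 1800.
So 1.24·PA = 5840 − 120 × (-19) + 1800 = 9920.
PA = 9920 / 1.24 = 8000 ft.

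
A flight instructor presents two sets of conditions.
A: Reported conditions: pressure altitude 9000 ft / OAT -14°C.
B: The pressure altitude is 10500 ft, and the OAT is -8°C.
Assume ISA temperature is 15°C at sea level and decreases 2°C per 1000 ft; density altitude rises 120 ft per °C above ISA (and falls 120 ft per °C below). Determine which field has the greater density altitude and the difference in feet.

B by 2580 ft

A: ISA temp = -3°C, deviation -11°C, DA = 9000 + 120 × (-11) = 7680 ft.
B: ISA temp = -6°C, deviation -2°C, DA = 10500 + 120 × (-2) = 10260 ft.
B is higher by 10260 − 7680 = 2580 ft.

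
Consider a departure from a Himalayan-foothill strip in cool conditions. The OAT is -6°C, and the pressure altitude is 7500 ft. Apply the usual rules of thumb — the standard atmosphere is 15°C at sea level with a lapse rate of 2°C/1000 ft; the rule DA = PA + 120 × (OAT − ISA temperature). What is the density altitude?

ISA temperature at 7500 ft = 15 − 2 × (7500/1000) = 0°C.
ISA deviation = -6 − 0 = -6°C.
Density altitude = 7500 + 120 × (-6) = 7500 + (-720) = 6780 ft.

6780 ft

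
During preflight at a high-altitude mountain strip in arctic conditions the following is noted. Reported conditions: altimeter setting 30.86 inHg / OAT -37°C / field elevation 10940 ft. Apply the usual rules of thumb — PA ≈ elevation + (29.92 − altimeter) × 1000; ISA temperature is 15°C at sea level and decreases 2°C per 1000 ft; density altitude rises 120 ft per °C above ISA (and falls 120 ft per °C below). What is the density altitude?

6160 ft

Pressure altitude = 10940 + (29.92 − 30.86) × 1000 = 10940 + (-940) = 10000 ft.
ISA temperature at 10000 ft = 15 − 2 × (10000/1000) = -5°C.
ISA deviation = -37 − (-5) = -32°C.
Density altitude = 10000 + 120 × (-32) = 6160 ft.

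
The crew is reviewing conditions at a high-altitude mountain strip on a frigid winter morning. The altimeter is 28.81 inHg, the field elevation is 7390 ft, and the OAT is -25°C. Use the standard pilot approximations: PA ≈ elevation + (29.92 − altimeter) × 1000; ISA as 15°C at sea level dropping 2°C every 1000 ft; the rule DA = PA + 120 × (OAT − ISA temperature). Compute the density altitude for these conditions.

5740 ft

Pressure altitude = 7390 + (29.92 − 28.81) × 1000 = 7390 + (+1110) = 8500 ft.
ISA temperature at 8500 ft = 15 − 2 × (8500/1000) = -2°C.
ISA deviation = -25 − (-2) = -23°C.
Density altitude = 8500 + 120 × (-23) = 5740 ft.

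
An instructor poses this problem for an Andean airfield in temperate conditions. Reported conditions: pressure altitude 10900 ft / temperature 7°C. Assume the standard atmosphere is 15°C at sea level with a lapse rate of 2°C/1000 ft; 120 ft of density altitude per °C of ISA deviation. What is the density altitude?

ISA temperature at 10900 ft = 15 − 2 × (10900/1000) = -6.8°C.
ISA deviation = 7 − (-6.8) = +13.8°C.
Density altitude = 10900 + 120 × (13.8) = 10900 + (+1656) = 12556 ft.

12556 ft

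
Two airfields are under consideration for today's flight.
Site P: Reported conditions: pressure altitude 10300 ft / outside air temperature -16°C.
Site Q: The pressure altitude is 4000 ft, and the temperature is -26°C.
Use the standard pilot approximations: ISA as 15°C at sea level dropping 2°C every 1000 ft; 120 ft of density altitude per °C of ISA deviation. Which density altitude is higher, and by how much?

Site P: ISA temp = -5.6°C, deviation -10.4°C, DA = 10300 + 120 × (-10.4) = 9052 ft.
Site Q: ISA temp = 7°C, deviation -33°C, DA = 4000 + 120 × (-33) = 40 ft.
Site P is higher by 9052 − 40 = 9012 ft.

Site P by 9012 ft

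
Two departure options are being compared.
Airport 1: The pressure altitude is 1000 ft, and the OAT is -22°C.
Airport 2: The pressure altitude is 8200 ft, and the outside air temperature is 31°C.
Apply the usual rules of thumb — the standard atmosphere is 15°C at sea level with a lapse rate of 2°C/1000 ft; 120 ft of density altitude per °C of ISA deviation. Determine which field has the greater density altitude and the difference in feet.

Airport 2 by 15288 ft

Airport 1: ISA temp = 13°C, deviation -35°C, DA = 1000 + 120 × (-35) = -3200 ft.
Airport 2: ISA temp = -1.4°C, deviation +32.4°C, DA = 8200 + 120 × 32.4 = 12088 ft.
Airport 2 is higher by 12088 − (-3200) = 15288 ft.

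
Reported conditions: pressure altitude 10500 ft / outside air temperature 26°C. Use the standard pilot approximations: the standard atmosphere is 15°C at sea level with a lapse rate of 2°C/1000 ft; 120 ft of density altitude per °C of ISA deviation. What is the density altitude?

ISA temperature at 10500 ft = 15 − 2 × (10500/1000) = -6°C.
ISA deviation = 26 − (-6) = +32°C.
Density altitude = 10500 + 120 × (32) = 10500 + (+3840) = 14340 ft.

14340 ft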